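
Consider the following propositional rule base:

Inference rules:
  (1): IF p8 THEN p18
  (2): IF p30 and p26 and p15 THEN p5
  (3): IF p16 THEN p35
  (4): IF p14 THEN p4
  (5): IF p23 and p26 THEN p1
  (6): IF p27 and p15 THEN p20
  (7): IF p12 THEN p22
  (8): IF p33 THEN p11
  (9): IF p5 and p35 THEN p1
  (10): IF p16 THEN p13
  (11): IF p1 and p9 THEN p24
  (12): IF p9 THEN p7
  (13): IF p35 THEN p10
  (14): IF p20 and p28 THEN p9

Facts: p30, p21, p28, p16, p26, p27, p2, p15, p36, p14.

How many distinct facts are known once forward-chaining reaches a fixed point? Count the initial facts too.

20

Round 1 fires (2), (3), (4), (6), (10), giving p5, p35, p4, p20, p13.
Round 2 fires (9), (13), (14), giving p1, p10, p9.
Round 3 fires (11), (12), giving p24, p7.
Closure: {p1, p10, p13, p14, p15, p16, p2, p20, p21, p24, p26, p27, p28, p30, p35, p36, p4, p5, p7, p9} — 20 facts.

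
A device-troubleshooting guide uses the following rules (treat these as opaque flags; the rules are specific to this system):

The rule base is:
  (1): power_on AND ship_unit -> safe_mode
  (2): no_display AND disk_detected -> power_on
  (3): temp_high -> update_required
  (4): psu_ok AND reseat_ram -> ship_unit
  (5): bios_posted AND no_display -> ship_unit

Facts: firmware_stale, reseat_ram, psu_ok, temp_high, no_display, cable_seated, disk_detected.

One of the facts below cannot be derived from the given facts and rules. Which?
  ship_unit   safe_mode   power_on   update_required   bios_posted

Round 1 fires (2), (3), (4), giving power_on, update_required, ship_unit.
Round 2 fires (1), giving safe_mode.
Derived: update_required (round 1), safe_mode (round 2), power_on (round 1), ship_unit (round 1). bios_posted never appears in any round.

bios_posted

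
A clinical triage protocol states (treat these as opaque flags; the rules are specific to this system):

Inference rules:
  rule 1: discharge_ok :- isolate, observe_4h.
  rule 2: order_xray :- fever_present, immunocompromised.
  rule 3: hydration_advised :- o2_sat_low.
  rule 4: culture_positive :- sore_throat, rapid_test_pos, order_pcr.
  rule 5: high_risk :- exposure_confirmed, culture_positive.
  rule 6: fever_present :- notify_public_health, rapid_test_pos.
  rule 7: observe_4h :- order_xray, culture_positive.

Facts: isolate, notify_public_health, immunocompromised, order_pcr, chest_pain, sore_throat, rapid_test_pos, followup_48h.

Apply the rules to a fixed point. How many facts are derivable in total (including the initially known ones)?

Round 1: rule 4 [culture_positive :- sore_throat, rapid_test_pos, order_pcr.]; rule 6 [fever_present :- notify_public_health, rapid_test_pos.]. New: culture_positive, fever_present.
Round 2: rule 2 [order_xray :- fever_present, immunocompromised.]. New: order_xray.
Round 3: rule 7 [observe_4h :- order_xray, culture_positive.]. New: observe_4h.
Round 4: rule 1 [discharge_ok :- isolate, observe_4h.]. New: discharge_ok.
Closure: {chest_pain, culture_positive, discharge_ok, fever_present, followup_48h, immunocompromised, isolate, notify_public_health, observe_4h, order_pcr, order_xray, rapid_test_pos, sore_throat} — 13 facts.

13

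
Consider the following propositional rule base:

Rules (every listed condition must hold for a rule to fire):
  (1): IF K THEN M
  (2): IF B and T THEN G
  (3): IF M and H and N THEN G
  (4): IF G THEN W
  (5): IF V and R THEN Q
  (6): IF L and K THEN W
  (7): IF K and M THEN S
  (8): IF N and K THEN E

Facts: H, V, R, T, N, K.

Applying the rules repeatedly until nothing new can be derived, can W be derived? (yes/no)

Round 1 fires (1), (5), (8), giving M, Q, E.
Round 2 fires (3), (7), giving G, S.
Round 3 fires (4), giving W.
W appears in round 3, so it is derivable.

yes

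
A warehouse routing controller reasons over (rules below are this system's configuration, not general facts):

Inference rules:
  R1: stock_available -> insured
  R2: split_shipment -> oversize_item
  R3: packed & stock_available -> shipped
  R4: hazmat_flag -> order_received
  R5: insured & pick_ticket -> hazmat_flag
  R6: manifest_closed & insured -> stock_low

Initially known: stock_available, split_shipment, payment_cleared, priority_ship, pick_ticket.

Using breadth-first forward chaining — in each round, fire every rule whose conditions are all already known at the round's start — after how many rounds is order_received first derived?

3

Round 1: R1 [stock_available -> insured]; R2 [split_shipment -> oversize_item]. Adds insured, oversize_item.
Round 2: R5 [insured & pick_ticket -> hazmat_flag]. Adds hazmat_flag.
Round 3: R4 [hazmat_flag -> order_received]. Adds order_received.
order_received first appears in round 3.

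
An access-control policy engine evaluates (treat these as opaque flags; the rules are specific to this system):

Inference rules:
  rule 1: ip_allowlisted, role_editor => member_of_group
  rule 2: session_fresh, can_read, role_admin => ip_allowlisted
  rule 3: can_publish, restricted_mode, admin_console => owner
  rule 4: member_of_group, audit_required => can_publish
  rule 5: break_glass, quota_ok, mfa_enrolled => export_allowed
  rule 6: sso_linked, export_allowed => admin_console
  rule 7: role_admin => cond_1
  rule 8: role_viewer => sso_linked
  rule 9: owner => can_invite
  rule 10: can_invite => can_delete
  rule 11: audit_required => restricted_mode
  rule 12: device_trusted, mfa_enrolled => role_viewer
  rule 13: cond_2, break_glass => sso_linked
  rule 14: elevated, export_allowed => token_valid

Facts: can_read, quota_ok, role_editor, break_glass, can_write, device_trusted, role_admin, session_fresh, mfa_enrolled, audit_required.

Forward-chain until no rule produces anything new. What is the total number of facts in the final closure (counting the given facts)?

22

Round 1 — rule 2, rule 5, rule 7, rule 11, rule 12, derive ip_allowlisted, export_allowed, cond_1, restricted_mode, role_viewer.
Round 2 — rule 1, rule 8, derive member_of_group, sso_linked.
Round 3 — rule 4, rule 6, derive can_publish, admin_console.
Round 4 — rule 3, derive owner.
Round 5 — rule 9, derive can_invite.
Round 6 — rule 10, derive can_delete.
Closure: {admin_console, audit_required, break_glass, can_delete, can_invite, can_publish, can_read, can_write, cond_1, device_trusted, export_allowed, ip_allowlisted, member_of_group, mfa_enrolled, owner, quota_ok, restricted_mode, role_admin, role_editor, role_viewer, session_fresh, sso_linked} — 22 facts.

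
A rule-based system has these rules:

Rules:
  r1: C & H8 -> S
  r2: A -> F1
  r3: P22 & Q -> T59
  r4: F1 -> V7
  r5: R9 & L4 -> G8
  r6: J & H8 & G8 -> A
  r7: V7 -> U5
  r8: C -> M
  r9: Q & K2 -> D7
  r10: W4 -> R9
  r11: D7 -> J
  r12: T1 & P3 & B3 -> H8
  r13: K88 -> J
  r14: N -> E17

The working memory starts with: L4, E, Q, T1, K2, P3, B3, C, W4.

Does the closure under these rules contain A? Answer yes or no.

yes

Round 1 — r8, r9, r10, r12, derive M, D7, R9, H8.
Round 2 — r1, r5, r11, derive S, G8, J.
Round 3 — r6, derive A.
Round 4 — r2, derive F1.
Round 5 — r4, derive V7.
Round 6 — r7, derive U5.
A appears in round 3, so it is derivable.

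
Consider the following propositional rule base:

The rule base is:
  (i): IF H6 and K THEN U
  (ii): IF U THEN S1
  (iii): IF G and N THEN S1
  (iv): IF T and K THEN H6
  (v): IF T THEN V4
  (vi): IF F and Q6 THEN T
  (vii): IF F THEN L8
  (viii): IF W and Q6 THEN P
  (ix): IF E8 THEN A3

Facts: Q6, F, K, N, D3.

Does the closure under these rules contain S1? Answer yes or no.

yes

Round 1 — (vi), (vii), derive T, L8.
Round 2 — (iv), (v), derive H6, V4.
Round 3 — (i), derive U.
Round 4 — (ii), derive S1.
S1 appears in round 4, so it is derivable.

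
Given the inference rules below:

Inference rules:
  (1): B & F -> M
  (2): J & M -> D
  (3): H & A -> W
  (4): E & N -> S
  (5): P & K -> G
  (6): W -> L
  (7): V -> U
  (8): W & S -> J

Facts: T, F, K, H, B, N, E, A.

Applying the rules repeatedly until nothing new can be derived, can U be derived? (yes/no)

no

Round 1: (1) [B & F -> M]; (3) [H & A -> W]; (4) [E & N -> S]. New: M, W, S.
Round 2: (6) [W -> L]; (8) [W & S -> J]. New: L, J.
Round 3: (2) [J & M -> D]. New: D.
Fixed point reached. U is concluded only by (7); (7) needs V (never derived).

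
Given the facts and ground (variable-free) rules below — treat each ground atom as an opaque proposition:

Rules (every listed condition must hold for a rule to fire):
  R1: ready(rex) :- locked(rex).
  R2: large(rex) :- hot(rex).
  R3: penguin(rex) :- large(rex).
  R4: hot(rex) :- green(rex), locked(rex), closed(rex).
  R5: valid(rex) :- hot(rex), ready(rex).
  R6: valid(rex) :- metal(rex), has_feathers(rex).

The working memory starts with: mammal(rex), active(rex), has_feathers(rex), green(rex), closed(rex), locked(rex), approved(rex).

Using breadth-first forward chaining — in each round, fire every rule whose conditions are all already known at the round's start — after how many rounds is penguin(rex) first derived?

3

Round 1 fires R1, R4, giving ready(rex), hot(rex).
Round 2 fires R2, R5, giving large(rex), valid(rex).
Round 3 fires R3, giving penguin(rex).
penguin(rex) first appears in round 3.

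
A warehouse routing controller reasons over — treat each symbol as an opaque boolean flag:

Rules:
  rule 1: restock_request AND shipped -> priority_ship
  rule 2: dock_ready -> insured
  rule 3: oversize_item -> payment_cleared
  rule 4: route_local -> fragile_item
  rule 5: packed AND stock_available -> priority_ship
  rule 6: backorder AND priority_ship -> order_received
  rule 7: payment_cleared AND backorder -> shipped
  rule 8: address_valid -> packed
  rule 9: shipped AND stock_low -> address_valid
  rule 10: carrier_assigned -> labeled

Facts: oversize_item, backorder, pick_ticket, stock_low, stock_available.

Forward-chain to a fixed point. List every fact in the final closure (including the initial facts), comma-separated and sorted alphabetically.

address_valid, backorder, order_received, oversize_item, packed, payment_cleared, pick_ticket, priority_ship, shipped, stock_available, stock_low

Round 1: rule 3 [oversize_item -> payment_cleared]. New: payment_cleared.
Round 2: rule 7 [payment_cleared AND backorder -> shipped]. New: shipped.
Round 3: rule 9 [shipped AND stock_low -> address_valid]. New: address_valid.
Round 4: rule 8 [address_valid -> packed]. New: packed.
Round 5: rule 5 [packed AND stock_available -> priority_ship]. New: priority_ship.
Round 6: rule 6 [backorder AND priority_ship -> order_received]. New: order_received.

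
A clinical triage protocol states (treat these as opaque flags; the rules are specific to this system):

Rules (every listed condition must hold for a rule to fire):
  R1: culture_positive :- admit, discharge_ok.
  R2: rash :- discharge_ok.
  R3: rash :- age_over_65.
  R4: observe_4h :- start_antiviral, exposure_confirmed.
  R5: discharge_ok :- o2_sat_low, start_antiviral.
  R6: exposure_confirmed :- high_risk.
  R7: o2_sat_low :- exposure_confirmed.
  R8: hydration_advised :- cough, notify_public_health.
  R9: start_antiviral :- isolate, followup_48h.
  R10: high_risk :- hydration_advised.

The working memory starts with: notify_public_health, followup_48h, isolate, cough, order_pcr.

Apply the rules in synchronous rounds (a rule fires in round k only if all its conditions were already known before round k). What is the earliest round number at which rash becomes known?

Round 1 fires R8, R9, giving hydration_advised, start_antiviral.
Round 2 fires R10, giving high_risk.
Round 3 fires R6, giving exposure_confirmed.
Round 4 fires R4, R7, giving observe_4h, o2_sat_low.
Round 5 fires R5, giving discharge_ok.
Round 6 fires R2, giving rash.
rash first appears in round 6.

6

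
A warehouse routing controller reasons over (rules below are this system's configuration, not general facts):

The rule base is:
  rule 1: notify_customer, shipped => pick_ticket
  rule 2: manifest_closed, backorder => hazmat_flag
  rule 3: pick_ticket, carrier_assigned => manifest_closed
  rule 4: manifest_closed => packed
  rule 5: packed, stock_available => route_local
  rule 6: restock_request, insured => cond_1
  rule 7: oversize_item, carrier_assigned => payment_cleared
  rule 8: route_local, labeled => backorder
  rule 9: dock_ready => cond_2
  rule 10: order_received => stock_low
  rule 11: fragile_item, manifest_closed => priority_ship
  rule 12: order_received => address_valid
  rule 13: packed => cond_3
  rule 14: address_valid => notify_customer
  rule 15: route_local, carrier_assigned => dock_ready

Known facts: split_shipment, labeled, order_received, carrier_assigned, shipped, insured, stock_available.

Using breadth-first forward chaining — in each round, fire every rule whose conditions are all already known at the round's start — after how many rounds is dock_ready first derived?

7

Round 1 — rule 10, rule 12, derive stock_low, address_valid.
Round 2 — rule 14, derive notify_customer.
Round 3 — rule 1, derive pick_ticket.
Round 4 — rule 3, derive manifest_closed.
Round 5 — rule 4, derive packed.
Round 6 — rule 5, rule 13, derive route_local, cond_3.
Round 7 — rule 8, rule 15, derive backorder, dock_ready.
dock_ready first appears in round 7.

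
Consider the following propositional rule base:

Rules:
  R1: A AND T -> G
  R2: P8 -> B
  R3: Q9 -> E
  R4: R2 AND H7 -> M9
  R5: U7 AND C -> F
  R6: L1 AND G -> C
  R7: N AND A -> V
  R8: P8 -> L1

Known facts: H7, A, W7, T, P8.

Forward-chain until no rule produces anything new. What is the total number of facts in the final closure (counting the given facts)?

9

Round 1 fires R1, R2, R8, giving G, B, L1.
Round 2 fires R6, giving C.
Closure: {A, B, C, G, H7, L1, P8, T, W7} — 9 facts.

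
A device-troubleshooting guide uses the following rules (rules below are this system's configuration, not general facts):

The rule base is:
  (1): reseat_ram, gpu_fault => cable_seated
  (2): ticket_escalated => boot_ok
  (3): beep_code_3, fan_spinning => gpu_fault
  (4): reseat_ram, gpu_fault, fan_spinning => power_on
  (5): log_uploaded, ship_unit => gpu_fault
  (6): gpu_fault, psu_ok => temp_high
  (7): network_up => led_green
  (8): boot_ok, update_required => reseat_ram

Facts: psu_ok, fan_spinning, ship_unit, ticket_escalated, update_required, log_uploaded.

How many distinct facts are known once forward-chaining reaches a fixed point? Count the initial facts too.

12

Round 1 — (2), (5), derive boot_ok, gpu_fault.
Round 2 — (6), (8), derive temp_high, reseat_ram.
Round 3 — (1), (4), derive cable_seated, power_on.
Closure: {boot_ok, cable_seated, fan_spinning, gpu_fault, log_uploaded, power_on, psu_ok, reseat_ram, ship_unit, temp_high, ticket_escalated, update_required} — 12 facts.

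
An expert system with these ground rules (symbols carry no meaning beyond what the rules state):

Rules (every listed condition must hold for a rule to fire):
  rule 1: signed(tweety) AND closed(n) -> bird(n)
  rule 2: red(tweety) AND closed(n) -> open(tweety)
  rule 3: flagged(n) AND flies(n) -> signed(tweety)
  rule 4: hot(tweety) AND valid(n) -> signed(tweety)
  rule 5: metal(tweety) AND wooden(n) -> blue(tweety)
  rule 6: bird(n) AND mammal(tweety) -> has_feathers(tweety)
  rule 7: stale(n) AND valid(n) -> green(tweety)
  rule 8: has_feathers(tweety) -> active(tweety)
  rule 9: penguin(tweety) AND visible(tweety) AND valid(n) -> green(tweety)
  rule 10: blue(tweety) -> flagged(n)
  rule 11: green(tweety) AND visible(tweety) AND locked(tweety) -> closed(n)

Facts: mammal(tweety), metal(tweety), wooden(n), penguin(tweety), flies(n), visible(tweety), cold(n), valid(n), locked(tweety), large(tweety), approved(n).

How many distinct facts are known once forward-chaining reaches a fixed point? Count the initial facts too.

Round 1 — rule 5, rule 9, derive blue(tweety), green(tweety).
Round 2 — rule 10, rule 11, derive flagged(n), closed(n).
Round 3 — rule 3, derive signed(tweety).
Round 4 — rule 1, derive bird(n).
Round 5 — rule 6, derive has_feathers(tweety).
Round 6 — rule 8, derive active(tweety).
Closure: {active(tweety), approved(n), bird(n), blue(tweety), closed(n), cold(n), flagged(n), flies(n), green(tweety), has_feathers(tweety), large(tweety), locked(tweety), mammal(tweety), metal(tweety), penguin(tweety), signed(tweety), valid(n), visible(tweety), wooden(n)} — 19 facts.

19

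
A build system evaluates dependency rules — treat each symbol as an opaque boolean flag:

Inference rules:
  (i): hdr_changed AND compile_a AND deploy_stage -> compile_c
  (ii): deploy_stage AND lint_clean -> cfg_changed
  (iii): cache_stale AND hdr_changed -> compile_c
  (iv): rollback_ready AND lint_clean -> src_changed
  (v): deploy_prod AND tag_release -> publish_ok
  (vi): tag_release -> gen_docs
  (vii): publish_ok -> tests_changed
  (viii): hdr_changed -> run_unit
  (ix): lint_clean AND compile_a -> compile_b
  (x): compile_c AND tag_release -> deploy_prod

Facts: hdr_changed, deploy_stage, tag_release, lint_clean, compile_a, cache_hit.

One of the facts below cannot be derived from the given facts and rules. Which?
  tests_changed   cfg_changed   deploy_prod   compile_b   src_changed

[1] (i) [hdr_changed AND compile_a AND deploy_stage -> compile_c]; (ii) [deploy_stage AND lint_clean -> cfg_changed]; (vi) [tag_release -> gen_docs]; (viii) [hdr_changed -> run_unit]; (ix) [lint_clean AND compile_a -> compile_b]. ⇒ new: compile_c, cfg_changed, gen_docs, run_unit, compile_b.
[2] (x) [compile_c AND tag_release -> deploy_prod]. ⇒ new: deploy_prod.
[3] (v) [deploy_prod AND tag_release -> publish_ok]. ⇒ new: publish_ok.
[4] (vii) [publish_ok -> tests_changed]. ⇒ new: tests_changed.
Derived: cfg_changed (round 1), compile_b (round 1), deploy_prod (round 2), tests_changed (round 4). src_changed never appears in any round.

src_changed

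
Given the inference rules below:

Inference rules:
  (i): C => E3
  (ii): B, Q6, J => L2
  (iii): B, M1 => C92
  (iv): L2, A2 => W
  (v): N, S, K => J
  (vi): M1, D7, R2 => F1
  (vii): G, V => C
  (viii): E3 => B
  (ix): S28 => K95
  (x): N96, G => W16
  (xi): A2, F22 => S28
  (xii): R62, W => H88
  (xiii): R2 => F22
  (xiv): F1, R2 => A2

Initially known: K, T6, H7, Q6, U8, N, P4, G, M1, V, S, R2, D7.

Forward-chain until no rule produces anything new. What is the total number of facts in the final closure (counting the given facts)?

[1] (v) [N, S, K => J]; (vi) [M1, D7, R2 => F1]; (vii) [G, V => C]; (xiii) [R2 => F22]. ⇒ new: J, F1, C, F22.
[2] (i) [C => E3]; (xiv) [F1, R2 => A2]. ⇒ new: E3, A2.
[3] (viii) [E3 => B]; (xi) [A2, F22 => S28]. ⇒ new: B, S28.
[4] (ii) [B, Q6, J => L2]; (iii) [B, M1 => C92]; (ix) [S28 => K95]. ⇒ new: L2, C92, K95.
[5] (iv) [L2, A2 => W]. ⇒ new: W.
Closure: {A2, B, C, C92, D7, E3, F1, F22, G, H7, J, K, K95, L2, M1, N, P4, Q6, R2, S, S28, T6, U8, V, W} — 25 facts.

25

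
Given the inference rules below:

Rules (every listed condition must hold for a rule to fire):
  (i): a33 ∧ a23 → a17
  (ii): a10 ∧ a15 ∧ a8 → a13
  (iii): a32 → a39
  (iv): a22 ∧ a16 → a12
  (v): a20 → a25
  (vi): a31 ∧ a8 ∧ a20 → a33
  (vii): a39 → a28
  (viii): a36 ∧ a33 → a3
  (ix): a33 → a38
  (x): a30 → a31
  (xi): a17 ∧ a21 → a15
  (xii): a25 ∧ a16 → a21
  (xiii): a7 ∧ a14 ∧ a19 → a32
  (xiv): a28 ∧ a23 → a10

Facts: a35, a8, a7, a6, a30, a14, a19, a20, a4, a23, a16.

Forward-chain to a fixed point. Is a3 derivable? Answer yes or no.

Round 1 fires (v), (x), (xiii), giving a25, a31, a32.
Round 2 fires (iii), (vi), (xii), giving a39, a33, a21.
Round 3 fires (i), (vii), (ix), giving a17, a28, a38.
Round 4 fires (xi), (xiv), giving a15, a10.
Round 5 fires (ii), giving a13.
Fixed point reached. a3 is concluded only by (viii); (viii) needs a36 (never derived).

no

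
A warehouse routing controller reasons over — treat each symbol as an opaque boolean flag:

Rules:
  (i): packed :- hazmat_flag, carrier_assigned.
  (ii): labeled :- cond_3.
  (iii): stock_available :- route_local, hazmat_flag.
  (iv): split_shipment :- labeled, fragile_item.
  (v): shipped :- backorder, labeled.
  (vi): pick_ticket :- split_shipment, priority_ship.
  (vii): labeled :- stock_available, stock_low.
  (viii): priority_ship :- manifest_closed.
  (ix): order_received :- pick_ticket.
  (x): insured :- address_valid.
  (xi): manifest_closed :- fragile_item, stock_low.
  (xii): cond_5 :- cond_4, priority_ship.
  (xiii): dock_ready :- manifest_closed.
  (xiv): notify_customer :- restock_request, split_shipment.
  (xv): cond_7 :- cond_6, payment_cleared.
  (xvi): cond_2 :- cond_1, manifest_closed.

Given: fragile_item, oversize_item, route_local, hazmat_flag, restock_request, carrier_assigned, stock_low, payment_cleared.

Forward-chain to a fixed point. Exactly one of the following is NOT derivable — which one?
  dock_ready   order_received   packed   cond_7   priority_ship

cond_7

Round 1 — (i), (iii), (xi), derive packed, stock_available, manifest_closed.
Round 2 — (vii), (viii), (xiii), derive labeled, priority_ship, dock_ready.
Round 3 — (iv), derive split_shipment.
Round 4 — (vi), (xiv), derive pick_ticket, notify_customer.
Round 5 — (ix), derive order_received.
Derived: packed (round 1), dock_ready (round 2), priority_ship (round 2), order_received (round 5). cond_7 never appears in any round.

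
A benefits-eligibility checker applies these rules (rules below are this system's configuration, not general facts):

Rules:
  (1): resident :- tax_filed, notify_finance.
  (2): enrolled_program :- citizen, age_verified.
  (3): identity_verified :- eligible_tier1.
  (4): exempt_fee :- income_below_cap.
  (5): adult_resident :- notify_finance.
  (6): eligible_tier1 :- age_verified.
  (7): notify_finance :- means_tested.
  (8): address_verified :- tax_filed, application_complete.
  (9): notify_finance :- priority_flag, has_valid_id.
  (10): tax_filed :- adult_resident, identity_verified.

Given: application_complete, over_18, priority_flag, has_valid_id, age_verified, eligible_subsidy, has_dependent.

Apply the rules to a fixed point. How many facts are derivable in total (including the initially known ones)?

14

Round 1: (6) [eligible_tier1 :- age_verified.]; (9) [notify_finance :- priority_flag, has_valid_id.]. New: eligible_tier1, notify_finance.
Round 2: (3) [identity_verified :- eligible_tier1.]; (5) [adult_resident :- notify_finance.]. New: identity_verified, adult_resident.
Round 3: (10) [tax_filed :- adult_resident, identity_verified.]. New: tax_filed.
Round 4: (1) [resident :- tax_filed, notify_finance.]; (8) [address_verified :- tax_filed, application_complete.]. New: resident, address_verified.
Closure: {address_verified, adult_resident, age_verified, application_complete, eligible_subsidy, eligible_tier1, has_dependent, has_valid_id, identity_verified, notify_finance, over_18, priority_flag, resident, tax_filed} — 14 facts.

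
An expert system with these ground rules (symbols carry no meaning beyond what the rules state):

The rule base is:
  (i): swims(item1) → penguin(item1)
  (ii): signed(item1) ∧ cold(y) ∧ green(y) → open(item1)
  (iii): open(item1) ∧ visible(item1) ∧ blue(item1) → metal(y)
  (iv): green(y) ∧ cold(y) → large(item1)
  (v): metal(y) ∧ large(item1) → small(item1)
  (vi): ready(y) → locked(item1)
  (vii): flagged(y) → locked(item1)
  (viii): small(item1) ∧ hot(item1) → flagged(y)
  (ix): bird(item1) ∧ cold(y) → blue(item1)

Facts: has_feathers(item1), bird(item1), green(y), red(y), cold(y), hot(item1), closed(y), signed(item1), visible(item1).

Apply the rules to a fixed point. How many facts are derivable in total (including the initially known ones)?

16

Round 1: (ii) [signed(item1) ∧ cold(y) ∧ green(y) → open(item1)]; (iv) [green(y) ∧ cold(y) → large(item1)]; (ix) [bird(item1) ∧ cold(y) → blue(item1)]. Adds open(item1), large(item1), blue(item1).
Round 2: (iii) [open(item1) ∧ visible(item1) ∧ blue(item1) → metal(y)]. Adds metal(y).
Round 3: (v) [metal(y) ∧ large(item1) → small(item1)]. Adds small(item1).
Round 4: (viii) [small(item1) ∧ hot(item1) → flagged(y)]. Adds flagged(y).
Round 5: (vii) [flagged(y) → locked(item1)]. Adds locked(item1).
Closure: {bird(item1), blue(item1), closed(y), cold(y), flagged(y), green(y), has_feathers(item1), hot(item1), large(item1), locked(item1), metal(y), open(item1), red(y), signed(item1), small(item1), visible(item1)} — 16 facts.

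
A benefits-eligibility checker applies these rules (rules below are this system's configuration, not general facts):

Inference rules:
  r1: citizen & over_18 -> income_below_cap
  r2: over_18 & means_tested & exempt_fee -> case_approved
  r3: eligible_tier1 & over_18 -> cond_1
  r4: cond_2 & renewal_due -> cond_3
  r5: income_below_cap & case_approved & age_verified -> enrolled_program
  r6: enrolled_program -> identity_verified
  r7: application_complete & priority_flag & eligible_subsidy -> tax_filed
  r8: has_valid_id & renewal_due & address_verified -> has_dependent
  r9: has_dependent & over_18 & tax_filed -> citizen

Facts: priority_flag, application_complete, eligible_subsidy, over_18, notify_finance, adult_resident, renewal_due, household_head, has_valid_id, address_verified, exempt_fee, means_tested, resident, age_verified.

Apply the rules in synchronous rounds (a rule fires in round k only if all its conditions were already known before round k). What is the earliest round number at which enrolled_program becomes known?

4

[1] r2 [over_18 & means_tested & exempt_fee -> case_approved]; r7 [application_complete & priority_flag & eligible_subsidy -> tax_filed]; r8 [has_valid_id & renewal_due & address_verified -> has_dependent]. ⇒ new: case_approved, tax_filed, has_dependent.
[2] r9 [has_dependent & over_18 & tax_filed -> citizen]. ⇒ new: citizen.
[3] r1 [citizen & over_18 -> income_below_cap]. ⇒ new: income_below_cap.
[4] r5 [income_below_cap & case_approved & age_verified -> enrolled_program]. ⇒ new: enrolled_program.
enrolled_program first appears in round 4.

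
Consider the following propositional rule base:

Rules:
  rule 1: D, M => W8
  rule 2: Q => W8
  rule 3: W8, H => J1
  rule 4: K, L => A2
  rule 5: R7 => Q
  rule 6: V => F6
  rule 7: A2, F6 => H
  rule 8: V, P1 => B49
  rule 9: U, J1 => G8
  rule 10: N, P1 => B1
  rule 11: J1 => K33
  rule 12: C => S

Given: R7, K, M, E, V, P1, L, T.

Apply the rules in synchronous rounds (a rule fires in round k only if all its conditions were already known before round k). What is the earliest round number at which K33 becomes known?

Round 1 — rule 4, rule 5, rule 6, rule 8, derive A2, Q, F6, B49.
Round 2 — rule 2, rule 7, derive W8, H.
Round 3 — rule 3, derive J1.
Round 4 — rule 11, derive K33.
K33 first appears in round 4.

4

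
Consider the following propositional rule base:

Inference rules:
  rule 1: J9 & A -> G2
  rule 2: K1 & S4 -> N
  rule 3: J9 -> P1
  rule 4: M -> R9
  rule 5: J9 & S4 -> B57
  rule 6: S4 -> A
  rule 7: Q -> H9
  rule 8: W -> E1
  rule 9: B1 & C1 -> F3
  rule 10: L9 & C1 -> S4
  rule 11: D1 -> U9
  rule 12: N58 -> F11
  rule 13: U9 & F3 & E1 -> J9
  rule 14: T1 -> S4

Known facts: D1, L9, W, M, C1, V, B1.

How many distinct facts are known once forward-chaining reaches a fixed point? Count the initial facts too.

Round 1 — rule 4, rule 8, rule 9, rule 10, rule 11, derive R9, E1, F3, S4, U9.
Round 2 — rule 6, rule 13, derive A, J9.
Round 3 — rule 1, rule 3, rule 5, derive G2, P1, B57.
Closure: {A, B1, B57, C1, D1, E1, F3, G2, J9, L9, M, P1, R9, S4, U9, V, W} — 17 facts.

17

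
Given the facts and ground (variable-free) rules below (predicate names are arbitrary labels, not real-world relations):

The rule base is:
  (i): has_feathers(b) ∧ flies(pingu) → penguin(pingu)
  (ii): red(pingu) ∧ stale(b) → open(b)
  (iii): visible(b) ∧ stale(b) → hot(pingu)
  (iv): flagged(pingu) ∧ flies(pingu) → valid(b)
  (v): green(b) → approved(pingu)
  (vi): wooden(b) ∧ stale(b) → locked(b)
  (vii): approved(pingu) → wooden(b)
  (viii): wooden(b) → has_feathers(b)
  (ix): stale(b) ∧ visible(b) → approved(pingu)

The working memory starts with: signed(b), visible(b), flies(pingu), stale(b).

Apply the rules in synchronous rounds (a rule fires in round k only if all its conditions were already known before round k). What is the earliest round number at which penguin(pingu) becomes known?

4

Round 1 — (iii), (ix), derive hot(pingu), approved(pingu).
Round 2 — (vii), derive wooden(b).
Round 3 — (vi), (viii), derive locked(b), has_feathers(b).
Round 4 — (i), derive penguin(pingu).
penguin(pingu) first appears in round 4.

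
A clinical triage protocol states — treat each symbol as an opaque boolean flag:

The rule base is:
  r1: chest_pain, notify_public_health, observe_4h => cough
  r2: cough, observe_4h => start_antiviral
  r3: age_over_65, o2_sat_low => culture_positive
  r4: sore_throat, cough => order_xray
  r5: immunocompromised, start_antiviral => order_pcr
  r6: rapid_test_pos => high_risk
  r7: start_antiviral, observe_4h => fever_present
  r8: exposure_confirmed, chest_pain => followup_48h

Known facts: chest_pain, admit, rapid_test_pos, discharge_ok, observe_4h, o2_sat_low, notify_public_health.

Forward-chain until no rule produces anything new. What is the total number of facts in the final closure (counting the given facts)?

11

Round 1 — r1, r6, derive cough, high_risk.
Round 2 — r2, derive start_antiviral.
Round 3 — r7, derive fever_present.
Closure: {admit, chest_pain, cough, discharge_ok, fever_present, high_risk, notify_public_health, o2_sat_low, observe_4h, rapid_test_pos, start_antiviral} — 11 facts.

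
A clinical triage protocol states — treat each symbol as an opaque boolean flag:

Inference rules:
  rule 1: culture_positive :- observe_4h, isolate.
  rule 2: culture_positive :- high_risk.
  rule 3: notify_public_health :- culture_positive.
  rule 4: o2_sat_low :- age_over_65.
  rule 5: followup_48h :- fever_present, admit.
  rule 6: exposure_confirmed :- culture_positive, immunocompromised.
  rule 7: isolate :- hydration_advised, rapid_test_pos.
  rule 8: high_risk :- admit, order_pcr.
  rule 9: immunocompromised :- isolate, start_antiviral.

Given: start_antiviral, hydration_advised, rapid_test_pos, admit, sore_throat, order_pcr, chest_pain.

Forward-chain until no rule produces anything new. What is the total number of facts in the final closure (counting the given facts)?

13

[1] rule 7 [isolate :- hydration_advised, rapid_test_pos.]; rule 8 [high_risk :- admit, order_pcr.]. ⇒ new: isolate, high_risk.
[2] rule 2 [culture_positive :- high_risk.]; rule 9 [immunocompromised :- isolate, start_antiviral.]. ⇒ new: culture_positive, immunocompromised.
[3] rule 3 [notify_public_health :- culture_positive.]; rule 6 [exposure_confirmed :- culture_positive, immunocompromised.]. ⇒ new: notify_public_health, exposure_confirmed.
Closure: {admit, chest_pain, culture_positive, exposure_confirmed, high_risk, hydration_advised, immunocompromised, isolate, notify_public_health, order_pcr, rapid_test_pos, sore_throat, start_antiviral} — 13 facts.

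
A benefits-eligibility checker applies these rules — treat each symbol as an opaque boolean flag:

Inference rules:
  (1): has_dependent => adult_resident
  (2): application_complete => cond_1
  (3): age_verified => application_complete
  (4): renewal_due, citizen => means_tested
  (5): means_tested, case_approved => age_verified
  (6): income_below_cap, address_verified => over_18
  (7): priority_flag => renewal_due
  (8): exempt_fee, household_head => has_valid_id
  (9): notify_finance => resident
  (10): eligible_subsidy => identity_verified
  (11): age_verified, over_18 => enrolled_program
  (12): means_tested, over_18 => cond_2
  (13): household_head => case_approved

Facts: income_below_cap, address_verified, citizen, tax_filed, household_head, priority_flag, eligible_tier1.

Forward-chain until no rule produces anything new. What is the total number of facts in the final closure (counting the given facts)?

Round 1 — (6), (7), (13), derive over_18, renewal_due, case_approved.
Round 2 — (4), derive means_tested.
Round 3 — (5), (12), derive age_verified, cond_2.
Round 4 — (3), (11), derive application_complete, enrolled_program.
Round 5 — (2), derive cond_1.
Closure: {address_verified, age_verified, application_complete, case_approved, citizen, cond_1, cond_2, eligible_tier1, enrolled_program, household_head, income_below_cap, means_tested, over_18, priority_flag, renewal_due, tax_filed} — 16 facts.

16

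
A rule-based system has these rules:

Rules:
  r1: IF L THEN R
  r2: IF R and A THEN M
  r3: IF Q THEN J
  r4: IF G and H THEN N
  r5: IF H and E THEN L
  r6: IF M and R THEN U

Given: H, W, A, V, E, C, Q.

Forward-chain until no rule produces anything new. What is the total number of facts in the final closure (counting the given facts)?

12

Round 1: r3 [IF Q THEN J]; r5 [IF H and E THEN L]. Adds J, L.
Round 2: r1 [IF L THEN R]. Adds R.
Round 3: r2 [IF R and A THEN M]. Adds M.
Round 4: r6 [IF M and R THEN U]. Adds U.
Closure: {A, C, E, H, J, L, M, Q, R, U, V, W} — 12 facts.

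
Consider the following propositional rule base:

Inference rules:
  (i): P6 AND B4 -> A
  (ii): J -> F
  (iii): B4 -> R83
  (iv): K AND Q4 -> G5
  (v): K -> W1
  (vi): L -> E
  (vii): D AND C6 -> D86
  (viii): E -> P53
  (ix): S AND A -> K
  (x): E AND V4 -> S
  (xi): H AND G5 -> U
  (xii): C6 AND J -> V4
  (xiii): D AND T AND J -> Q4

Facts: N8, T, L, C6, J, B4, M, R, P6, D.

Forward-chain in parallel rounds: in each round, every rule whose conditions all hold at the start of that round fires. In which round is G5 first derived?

4

Round 1: (i) [P6 AND B4 -> A]; (ii) [J -> F]; (iii) [B4 -> R83]; (vi) [L -> E]; (vii) [D AND C6 -> D86]; (xii) [C6 AND J -> V4]; (xiii) [D AND T AND J -> Q4]. Adds A, F, R83, E, D86, V4, Q4.
Round 2: (viii) [E -> P53]; (x) [E AND V4 -> S]. Adds P53, S.
Round 3: (ix) [S AND A -> K]. Adds K.
Round 4: (iv) [K AND Q4 -> G5]; (v) [K -> W1]. Adds G5, W1.
G5 first appears in round 4.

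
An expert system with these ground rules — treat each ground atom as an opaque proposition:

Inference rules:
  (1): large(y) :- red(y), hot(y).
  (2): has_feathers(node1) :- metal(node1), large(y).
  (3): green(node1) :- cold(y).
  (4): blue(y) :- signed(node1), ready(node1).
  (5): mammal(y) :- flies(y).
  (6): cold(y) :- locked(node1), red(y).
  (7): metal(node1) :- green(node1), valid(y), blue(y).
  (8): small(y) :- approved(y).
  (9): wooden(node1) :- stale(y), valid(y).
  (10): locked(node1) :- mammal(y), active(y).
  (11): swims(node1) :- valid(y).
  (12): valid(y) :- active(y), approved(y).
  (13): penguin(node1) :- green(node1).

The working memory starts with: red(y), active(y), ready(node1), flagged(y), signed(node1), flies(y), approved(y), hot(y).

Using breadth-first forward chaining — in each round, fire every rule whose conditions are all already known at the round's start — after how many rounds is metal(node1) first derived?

5

Round 1: (1) [large(y) :- red(y), hot(y).]; (4) [blue(y) :- signed(node1), ready(node1).]; (5) [mammal(y) :- flies(y).]; (8) [small(y) :- approved(y).]; (12) [valid(y) :- active(y), approved(y).]. New: large(y), blue(y), mammal(y), small(y), valid(y).
Round 2: (10) [locked(node1) :- mammal(y), active(y).]; (11) [swims(node1) :- valid(y).]. New: locked(node1), swims(node1).
Round 3: (6) [cold(y) :- locked(node1), red(y).]. New: cold(y).
Round 4: (3) [green(node1) :- cold(y).]. New: green(node1).
Round 5: (7) [metal(node1) :- green(node1), valid(y), blue(y).]; (13) [penguin(node1) :- green(node1).]. New: metal(node1), penguin(node1).
metal(node1) first appears in round 5.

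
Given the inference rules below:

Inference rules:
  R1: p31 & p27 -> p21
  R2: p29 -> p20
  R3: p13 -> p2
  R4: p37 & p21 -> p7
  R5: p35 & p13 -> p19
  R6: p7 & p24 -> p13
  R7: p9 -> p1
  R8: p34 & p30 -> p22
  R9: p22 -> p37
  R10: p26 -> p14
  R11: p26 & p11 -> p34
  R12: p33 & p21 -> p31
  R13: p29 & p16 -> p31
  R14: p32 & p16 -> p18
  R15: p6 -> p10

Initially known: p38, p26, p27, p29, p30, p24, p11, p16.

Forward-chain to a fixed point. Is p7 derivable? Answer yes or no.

yes

Round 1 fires R2, R10, R11, R13, giving p20, p14, p34, p31.
Round 2 fires R1, R8, giving p21, p22.
Round 3 fires R9, giving p37.
Round 4 fires R4, giving p7.
Round 5 fires R6, giving p13.
Round 6 fires R3, giving p2.
p7 appears in round 4, so it is derivable.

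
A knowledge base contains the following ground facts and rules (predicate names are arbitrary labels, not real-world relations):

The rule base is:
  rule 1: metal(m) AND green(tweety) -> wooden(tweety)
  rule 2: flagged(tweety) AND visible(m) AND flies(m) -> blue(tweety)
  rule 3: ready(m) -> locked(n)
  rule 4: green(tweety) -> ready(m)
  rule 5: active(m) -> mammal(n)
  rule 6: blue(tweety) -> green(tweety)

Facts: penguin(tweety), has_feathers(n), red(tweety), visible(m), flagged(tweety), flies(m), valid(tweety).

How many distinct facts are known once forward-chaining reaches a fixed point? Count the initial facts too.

Round 1 fires rule 2, giving blue(tweety).
Round 2 fires rule 6, giving green(tweety).
Round 3 fires rule 4, giving ready(m).
Round 4 fires rule 3, giving locked(n).
Closure: {blue(tweety), flagged(tweety), flies(m), green(tweety), has_feathers(n), locked(n), penguin(tweety), ready(m), red(tweety), valid(tweety), visible(m)} — 11 facts.

11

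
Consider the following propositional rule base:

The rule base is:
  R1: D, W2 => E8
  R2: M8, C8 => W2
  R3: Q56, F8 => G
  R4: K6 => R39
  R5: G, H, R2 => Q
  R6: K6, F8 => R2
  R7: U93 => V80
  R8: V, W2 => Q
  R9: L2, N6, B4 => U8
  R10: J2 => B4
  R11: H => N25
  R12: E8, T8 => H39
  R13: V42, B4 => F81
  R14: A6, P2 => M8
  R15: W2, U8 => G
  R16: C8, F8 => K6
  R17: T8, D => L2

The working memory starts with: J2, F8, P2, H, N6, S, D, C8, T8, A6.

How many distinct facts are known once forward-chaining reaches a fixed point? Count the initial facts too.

Round 1: R10 [J2 => B4]; R11 [H => N25]; R14 [A6, P2 => M8]; R16 [C8, F8 => K6]; R17 [T8, D => L2]. New: B4, N25, M8, K6, L2.
Round 2: R2 [M8, C8 => W2]; R4 [K6 => R39]; R6 [K6, F8 => R2]; R9 [L2, N6, B4 => U8]. New: W2, R39, R2, U8.
Round 3: R1 [D, W2 => E8]; R15 [W2, U8 => G]. New: E8, G.
Round 4: R5 [G, H, R2 => Q]; R12 [E8, T8 => H39]. New: Q, H39.
Closure: {A6, B4, C8, D, E8, F8, G, H, H39, J2, K6, L2, M8, N25, N6, P2, Q, R2, R39, S, T8, U8, W2} — 23 facts.

23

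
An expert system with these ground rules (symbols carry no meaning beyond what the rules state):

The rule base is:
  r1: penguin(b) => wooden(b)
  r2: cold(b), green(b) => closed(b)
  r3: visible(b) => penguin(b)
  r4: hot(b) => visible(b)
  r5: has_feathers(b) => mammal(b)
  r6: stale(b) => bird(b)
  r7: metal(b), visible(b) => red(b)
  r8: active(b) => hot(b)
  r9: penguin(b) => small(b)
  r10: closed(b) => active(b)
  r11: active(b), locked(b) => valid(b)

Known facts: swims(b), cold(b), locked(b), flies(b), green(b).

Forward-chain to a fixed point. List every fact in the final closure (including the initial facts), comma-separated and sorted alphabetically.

Round 1: r2 [cold(b), green(b) => closed(b)]. New: closed(b).
Round 2: r10 [closed(b) => active(b)]. New: active(b).
Round 3: r8 [active(b) => hot(b)]; r11 [active(b), locked(b) => valid(b)]. New: hot(b), valid(b).
Round 4: r4 [hot(b) => visible(b)]. New: visible(b).
Round 5: r3 [visible(b) => penguin(b)]. New: penguin(b).
Round 6: r1 [penguin(b) => wooden(b)]; r9 [penguin(b) => small(b)]. New: wooden(b), small(b).

active(b), closed(b), cold(b), flies(b), green(b), hot(b), locked(b), penguin(b), small(b), swims(b), valid(b), visible(b), wooden(b)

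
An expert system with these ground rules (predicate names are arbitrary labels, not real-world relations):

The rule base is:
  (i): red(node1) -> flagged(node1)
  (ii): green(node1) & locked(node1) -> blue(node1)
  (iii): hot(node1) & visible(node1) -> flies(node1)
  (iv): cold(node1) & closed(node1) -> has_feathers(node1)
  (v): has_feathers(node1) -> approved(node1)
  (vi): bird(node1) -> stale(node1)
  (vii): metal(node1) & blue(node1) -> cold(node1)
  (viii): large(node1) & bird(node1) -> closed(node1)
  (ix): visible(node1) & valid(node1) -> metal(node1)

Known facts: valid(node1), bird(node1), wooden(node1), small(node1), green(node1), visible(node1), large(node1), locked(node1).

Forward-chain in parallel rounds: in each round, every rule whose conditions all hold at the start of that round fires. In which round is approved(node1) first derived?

Round 1: (ii) [green(node1) & locked(node1) -> blue(node1)]; (vi) [bird(node1) -> stale(node1)]; (viii) [large(node1) & bird(node1) -> closed(node1)]; (ix) [visible(node1) & valid(node1) -> metal(node1)]. New: blue(node1), stale(node1), closed(node1), metal(node1).
Round 2: (vii) [metal(node1) & blue(node1) -> cold(node1)]. New: cold(node1).
Round 3: (iv) [cold(node1) & closed(node1) -> has_feathers(node1)]. New: has_feathers(node1).
Round 4: (v) [has_feathers(node1) -> approved(node1)]. New: approved(node1).
approved(node1) first appears in round 4.

4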